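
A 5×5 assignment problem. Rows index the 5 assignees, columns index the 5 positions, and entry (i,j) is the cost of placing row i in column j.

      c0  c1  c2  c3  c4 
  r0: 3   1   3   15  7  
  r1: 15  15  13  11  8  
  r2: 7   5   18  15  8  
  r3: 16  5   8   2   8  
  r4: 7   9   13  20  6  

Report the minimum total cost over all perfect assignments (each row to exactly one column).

optimal assignment: row0→col2 (cost 3), row1→col4 (cost 8), row2→col1 (cost 5), row3→col3 (cost 2), row4→col0 (cost 7)
total = 3 + 8 + 5 + 2 + 7 = 25

Minimum assignment cost: 25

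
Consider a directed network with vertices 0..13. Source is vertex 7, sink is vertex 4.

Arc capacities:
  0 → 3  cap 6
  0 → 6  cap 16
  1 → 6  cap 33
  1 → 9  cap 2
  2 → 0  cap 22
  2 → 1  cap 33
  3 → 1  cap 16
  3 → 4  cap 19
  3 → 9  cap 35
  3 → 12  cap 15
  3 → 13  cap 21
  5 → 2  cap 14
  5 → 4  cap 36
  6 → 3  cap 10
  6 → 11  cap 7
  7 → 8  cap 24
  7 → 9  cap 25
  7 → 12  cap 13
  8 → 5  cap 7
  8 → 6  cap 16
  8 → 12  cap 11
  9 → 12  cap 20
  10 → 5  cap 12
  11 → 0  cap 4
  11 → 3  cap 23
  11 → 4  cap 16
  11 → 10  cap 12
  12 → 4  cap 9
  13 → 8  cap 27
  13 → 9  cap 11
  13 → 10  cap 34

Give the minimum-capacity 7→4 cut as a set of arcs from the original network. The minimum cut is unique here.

Min-cut arcs: {(8,5), (8,6), (12,4)} (total capacity 32)

augment #1: 7→12→4 push 9
augment #2: 7→8→5→4 push 7
augment #3: 7→8→6→3→4 push 10
augment #4: 7→8→6→11→4 push 6
max flow = 32; residual-reachable set from 7 gives S-side
cut edges (S→T): {(8,5), (8,6), (12,4)} total cap 32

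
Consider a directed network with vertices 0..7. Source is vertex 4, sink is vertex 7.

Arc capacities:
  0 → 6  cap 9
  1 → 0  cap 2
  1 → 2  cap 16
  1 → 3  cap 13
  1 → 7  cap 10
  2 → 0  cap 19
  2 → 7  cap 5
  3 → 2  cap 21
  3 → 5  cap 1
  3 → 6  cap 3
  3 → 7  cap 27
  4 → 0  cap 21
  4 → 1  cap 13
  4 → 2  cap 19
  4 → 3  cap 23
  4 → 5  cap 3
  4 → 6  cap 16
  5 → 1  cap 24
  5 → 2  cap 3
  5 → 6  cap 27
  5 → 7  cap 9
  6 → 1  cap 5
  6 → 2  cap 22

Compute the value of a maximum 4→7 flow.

Maximum flow value: 46

augment #1: 4→1→7 bottleneck 10, total now 10
augment #2: 4→2→7 bottleneck 5, total now 15
augment #3: 4→3→7 bottleneck 23, total now 38
augment #4: 4→5→7 bottleneck 3, total now 41
augment #5: 4→1→3→7 bottleneck 3, total now 44
augment #6: 4→6→1→3→7 bottleneck 1, total now 45
augment #7: 4→6→1→3→5→7 bottleneck 1, total now 46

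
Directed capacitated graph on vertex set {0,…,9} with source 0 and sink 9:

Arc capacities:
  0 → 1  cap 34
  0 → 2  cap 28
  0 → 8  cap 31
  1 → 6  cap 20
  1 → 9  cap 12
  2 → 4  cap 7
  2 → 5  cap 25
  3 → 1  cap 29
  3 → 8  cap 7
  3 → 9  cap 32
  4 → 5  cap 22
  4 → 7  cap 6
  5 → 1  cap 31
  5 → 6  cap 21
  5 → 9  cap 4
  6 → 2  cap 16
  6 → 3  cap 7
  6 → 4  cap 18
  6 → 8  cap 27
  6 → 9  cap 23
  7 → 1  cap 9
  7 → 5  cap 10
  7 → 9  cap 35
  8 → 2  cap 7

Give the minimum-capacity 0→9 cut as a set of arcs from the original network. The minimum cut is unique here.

Min-cut arcs: {(1,9), (4,7), (5,9), (6,3), (6,9)} (total capacity 52)

augment #1: 0→1→9 push 12
augment #2: 0→1→6→9 push 20
augment #3: 0→2→5→9 push 4
augment #4: 0→2→4→7→9 push 6
augment #5: 0→2→5→6→9 push 3
augment #6: 0→2→5→6→3→9 push 7
max flow = 52; residual-reachable set from 0 gives S-side
cut edges (S→T): {(1,9), (4,7), (5,9), (6,3), (6,9)} total cap 52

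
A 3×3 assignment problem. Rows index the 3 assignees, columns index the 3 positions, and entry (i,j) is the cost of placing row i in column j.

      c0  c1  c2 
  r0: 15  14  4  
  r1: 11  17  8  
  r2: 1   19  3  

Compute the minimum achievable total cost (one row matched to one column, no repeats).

Minimum assignment cost: 22

optimal assignment: row0→col2 (cost 4), row1→col1 (cost 17), row2→col0 (cost 1)
total = 4 + 17 + 1 = 22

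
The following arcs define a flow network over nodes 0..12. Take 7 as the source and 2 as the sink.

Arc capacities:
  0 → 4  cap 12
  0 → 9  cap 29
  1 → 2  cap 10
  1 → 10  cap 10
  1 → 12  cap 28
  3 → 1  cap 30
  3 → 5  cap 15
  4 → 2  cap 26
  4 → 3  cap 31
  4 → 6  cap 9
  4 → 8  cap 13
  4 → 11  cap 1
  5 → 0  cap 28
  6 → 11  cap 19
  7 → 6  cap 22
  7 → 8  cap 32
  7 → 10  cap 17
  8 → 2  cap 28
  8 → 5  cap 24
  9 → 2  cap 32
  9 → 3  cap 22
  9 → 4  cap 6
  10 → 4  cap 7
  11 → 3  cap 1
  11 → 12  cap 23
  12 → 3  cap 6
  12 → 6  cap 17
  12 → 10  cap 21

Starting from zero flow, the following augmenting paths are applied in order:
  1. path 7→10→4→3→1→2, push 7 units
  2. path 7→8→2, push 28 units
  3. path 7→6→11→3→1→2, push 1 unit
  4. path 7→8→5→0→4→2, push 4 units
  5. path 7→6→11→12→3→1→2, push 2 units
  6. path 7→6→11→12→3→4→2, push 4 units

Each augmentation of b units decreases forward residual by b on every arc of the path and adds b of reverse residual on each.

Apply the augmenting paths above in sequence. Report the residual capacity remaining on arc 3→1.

after path 1 (7→10→4→3→1→2, push 7): res(3,1)=23
after path 2 (7→8→2, push 28): res(3,1)=23
after path 3 (7→6→11→3→1→2, push 1): res(3,1)=22
after path 4 (7→8→5→0→4→2, push 4): res(3,1)=22
after path 5 (7→6→11→12→3→1→2, push 2): res(3,1)=20
after path 6 (7→6→11→12→3→4→2, push 4): res(3,1)=20

Residual capacity of (3,1): 20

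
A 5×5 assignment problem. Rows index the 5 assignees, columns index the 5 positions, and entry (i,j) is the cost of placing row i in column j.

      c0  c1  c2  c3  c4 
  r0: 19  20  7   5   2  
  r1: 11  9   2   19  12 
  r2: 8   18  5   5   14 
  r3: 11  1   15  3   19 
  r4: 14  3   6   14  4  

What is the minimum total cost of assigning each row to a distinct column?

optimal assignment: row0→col4 (cost 2), row1→col2 (cost 2), row2→col0 (cost 8), row3→col3 (cost 3), row4→col1 (cost 3)
total = 2 + 2 + 8 + 3 + 3 = 18

Minimum assignment cost: 18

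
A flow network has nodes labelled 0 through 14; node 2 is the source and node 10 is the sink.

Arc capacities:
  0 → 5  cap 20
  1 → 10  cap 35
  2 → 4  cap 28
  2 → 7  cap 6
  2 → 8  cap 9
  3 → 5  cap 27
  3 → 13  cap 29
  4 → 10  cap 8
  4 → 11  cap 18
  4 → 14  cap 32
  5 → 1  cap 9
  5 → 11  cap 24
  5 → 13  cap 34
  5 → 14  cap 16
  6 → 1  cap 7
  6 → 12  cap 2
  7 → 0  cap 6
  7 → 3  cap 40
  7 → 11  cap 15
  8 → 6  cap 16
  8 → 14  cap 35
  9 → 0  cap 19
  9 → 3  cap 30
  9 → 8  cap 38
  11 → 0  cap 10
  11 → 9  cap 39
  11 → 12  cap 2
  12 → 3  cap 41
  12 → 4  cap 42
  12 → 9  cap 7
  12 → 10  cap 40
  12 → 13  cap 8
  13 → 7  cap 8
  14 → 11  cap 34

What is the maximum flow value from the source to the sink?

augment #1: 2→4→10 bottleneck 8, total now 8
augment #2: 2→4→11→12→10 bottleneck 2, total now 10
augment #3: 2→8→6→1→10 bottleneck 7, total now 17
augment #4: 2→8→6→12→10 bottleneck 2, total now 19
augment #5: 2→7→0→5→1→10 bottleneck 6, total now 25
augment #6: 2→4→11→0→5→1→10 bottleneck 3, total now 28

Maximum flow value: 28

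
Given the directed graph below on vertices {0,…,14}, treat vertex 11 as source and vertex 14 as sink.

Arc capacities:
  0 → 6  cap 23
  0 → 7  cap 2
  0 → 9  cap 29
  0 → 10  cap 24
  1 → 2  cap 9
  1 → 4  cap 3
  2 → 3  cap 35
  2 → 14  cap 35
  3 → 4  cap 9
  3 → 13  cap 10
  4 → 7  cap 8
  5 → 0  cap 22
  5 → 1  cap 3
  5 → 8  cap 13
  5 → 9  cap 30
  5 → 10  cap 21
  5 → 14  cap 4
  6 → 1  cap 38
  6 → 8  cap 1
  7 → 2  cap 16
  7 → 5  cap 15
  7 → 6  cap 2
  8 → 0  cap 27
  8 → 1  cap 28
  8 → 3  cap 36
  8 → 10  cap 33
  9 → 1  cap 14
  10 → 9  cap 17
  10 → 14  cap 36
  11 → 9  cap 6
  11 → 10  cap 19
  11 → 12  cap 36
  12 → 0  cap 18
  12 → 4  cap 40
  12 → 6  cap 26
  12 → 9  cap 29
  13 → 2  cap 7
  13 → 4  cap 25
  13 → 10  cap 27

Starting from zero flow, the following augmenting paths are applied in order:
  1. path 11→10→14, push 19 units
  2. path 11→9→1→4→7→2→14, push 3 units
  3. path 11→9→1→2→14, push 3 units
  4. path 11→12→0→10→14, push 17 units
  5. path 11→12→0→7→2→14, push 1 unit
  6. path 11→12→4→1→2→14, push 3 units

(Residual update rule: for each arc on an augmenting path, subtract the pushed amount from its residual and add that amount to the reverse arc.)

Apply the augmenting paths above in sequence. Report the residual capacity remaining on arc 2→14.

after path 1 (11→10→14, push 19): res(2,14)=35
after path 2 (11→9→1→4→7→2→14, push 3): res(2,14)=32
after path 3 (11→9→1→2→14, push 3): res(2,14)=29
after path 4 (11→12→0→10→14, push 17): res(2,14)=29
after path 5 (11→12→0→7→2→14, push 1): res(2,14)=28
after path 6 (11→12→4→1→2→14, push 3): res(2,14)=25

Residual capacity of (2,14): 25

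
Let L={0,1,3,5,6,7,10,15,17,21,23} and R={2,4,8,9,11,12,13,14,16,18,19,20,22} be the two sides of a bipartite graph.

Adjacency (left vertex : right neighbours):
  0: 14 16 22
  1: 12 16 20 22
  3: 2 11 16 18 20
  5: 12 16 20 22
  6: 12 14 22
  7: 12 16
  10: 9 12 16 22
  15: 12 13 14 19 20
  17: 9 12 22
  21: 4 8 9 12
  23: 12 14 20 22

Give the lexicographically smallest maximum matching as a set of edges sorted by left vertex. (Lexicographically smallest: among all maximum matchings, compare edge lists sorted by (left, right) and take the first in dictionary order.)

Lex-smallest maximum matching: {(0,14), (1,12), (3,2), (5,16), (6,22), (10,9), (15,13), (21,4), (23,20)}

|M| = 9 (so the lex-smallest maximum matching has 9 edges)
process left vertices in ascending order; for each, take the smallest-labelled available neighbour that still permits 9 edges overall, or leave it unmatched if none does
lex-smallest matching: {0-14, 1-12, 3-2, 5-16, 6-22, 10-9, 15-13, 21-4, 23-20}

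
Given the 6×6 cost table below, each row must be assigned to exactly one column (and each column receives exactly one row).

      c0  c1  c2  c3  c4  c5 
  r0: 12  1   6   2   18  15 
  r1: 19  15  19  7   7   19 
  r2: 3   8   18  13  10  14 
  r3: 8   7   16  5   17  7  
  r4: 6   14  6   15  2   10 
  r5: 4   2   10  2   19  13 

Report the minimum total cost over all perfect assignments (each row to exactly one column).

optimal assignment: row0→col1 (cost 1), row1→col4 (cost 7), row2→col0 (cost 3), row3→col5 (cost 7), row4→col2 (cost 6), row5→col3 (cost 2)
total = 1 + 7 + 3 + 7 + 6 + 2 = 26

Minimum assignment cost: 26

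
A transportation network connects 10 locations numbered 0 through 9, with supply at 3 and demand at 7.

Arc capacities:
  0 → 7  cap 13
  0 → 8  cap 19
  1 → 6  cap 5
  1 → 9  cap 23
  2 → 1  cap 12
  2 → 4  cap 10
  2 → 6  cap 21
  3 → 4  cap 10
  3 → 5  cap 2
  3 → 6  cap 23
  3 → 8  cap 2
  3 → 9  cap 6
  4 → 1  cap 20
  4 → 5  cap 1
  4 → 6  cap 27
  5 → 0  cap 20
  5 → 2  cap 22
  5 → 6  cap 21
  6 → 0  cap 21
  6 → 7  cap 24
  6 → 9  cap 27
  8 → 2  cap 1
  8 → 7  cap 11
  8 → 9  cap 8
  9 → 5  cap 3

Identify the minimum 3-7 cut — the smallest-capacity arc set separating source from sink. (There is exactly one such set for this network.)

augment #1: 3→6→7 push 23
augment #2: 3→8→7 push 2
augment #3: 3→4→6→7 push 1
augment #4: 3→5→0→7 push 2
augment #5: 3→4→5→0→7 push 1
augment #6: 3→4→6→0→7 push 8
augment #7: 3→9→5→0→7 push 2
augment #8: 3→9→5→0→8→7 push 1
max flow = 40; residual-reachable set from 3 gives S-side
cut edges (S→T): {(3,4), (3,5), (3,6), (3,8), (9,5)} total cap 40

Min-cut arcs: {(3,4), (3,5), (3,6), (3,8), (9,5)} (total capacity 40)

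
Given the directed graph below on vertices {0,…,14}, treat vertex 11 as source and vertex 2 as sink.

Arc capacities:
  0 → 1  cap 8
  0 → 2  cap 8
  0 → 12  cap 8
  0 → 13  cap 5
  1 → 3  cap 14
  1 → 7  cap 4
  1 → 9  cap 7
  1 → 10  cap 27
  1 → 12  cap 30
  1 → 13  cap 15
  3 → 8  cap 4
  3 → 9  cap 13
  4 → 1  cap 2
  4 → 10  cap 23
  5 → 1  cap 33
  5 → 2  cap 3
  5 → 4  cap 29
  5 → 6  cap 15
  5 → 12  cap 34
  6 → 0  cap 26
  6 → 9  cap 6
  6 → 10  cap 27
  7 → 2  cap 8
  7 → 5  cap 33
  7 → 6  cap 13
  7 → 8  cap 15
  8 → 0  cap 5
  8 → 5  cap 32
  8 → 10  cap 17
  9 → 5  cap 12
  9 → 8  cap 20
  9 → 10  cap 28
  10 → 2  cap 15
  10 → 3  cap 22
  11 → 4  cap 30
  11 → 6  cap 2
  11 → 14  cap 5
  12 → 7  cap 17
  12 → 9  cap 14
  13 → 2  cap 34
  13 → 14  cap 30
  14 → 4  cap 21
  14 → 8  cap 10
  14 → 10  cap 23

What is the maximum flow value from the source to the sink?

Maximum flow value: 32

augment #1: 11→4→10→2 bottleneck 15, total now 15
augment #2: 11→6→0→2 bottleneck 2, total now 17
augment #3: 11→4→1→7→2 bottleneck 2, total now 19
augment #4: 11→14→8→0→2 bottleneck 5, total now 24
augment #5: 11→4→10→3→8→5→2 bottleneck 3, total now 27
augment #6: 11→4→10→3→8→5→1→7→2 bottleneck 1, total now 28
augment #7: 11→4→10→3→9→5→1→7→2 bottleneck 1, total now 29
augment #8: 11→4→10→3→9→5→1→13→2 bottleneck 3, total now 32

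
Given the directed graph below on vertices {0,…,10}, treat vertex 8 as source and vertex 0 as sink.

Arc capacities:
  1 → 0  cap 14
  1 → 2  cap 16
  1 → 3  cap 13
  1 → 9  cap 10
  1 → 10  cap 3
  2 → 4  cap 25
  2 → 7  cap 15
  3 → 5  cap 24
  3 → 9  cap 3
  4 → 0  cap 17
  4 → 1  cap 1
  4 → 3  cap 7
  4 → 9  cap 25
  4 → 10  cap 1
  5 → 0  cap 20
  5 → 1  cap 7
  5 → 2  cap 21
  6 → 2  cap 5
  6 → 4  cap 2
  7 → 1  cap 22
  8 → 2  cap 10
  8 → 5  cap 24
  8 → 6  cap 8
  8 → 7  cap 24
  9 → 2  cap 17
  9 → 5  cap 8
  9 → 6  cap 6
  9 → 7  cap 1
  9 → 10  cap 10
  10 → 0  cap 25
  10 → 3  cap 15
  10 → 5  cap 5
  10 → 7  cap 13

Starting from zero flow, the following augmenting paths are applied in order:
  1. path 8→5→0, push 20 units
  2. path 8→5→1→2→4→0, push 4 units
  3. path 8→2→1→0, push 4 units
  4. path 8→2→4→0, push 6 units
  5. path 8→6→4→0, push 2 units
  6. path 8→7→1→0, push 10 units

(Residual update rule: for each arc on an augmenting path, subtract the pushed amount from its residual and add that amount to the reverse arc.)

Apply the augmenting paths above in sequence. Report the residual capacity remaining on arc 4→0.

after path 1 (8→5→0, push 20): res(4,0)=17
after path 2 (8→5→1→2→4→0, push 4): res(4,0)=13
after path 3 (8→2→1→0, push 4): res(4,0)=13
after path 4 (8→2→4→0, push 6): res(4,0)=7
after path 5 (8→6→4→0, push 2): res(4,0)=5
after path 6 (8→7→1→0, push 10): res(4,0)=5

Residual capacity of (4,0): 5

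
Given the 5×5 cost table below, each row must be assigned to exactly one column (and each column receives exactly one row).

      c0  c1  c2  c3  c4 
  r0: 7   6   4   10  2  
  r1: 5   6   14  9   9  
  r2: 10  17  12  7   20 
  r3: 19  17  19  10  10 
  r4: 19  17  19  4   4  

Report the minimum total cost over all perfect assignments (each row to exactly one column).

one of 2 optimal assignments: row0→col2 (cost 4), row1→col1 (cost 6), row2→col0 (cost 10), row3→col3 (cost 10), row4→col4 (cost 4)
total = 4 + 6 + 10 + 10 + 4 = 34

Minimum assignment cost: 34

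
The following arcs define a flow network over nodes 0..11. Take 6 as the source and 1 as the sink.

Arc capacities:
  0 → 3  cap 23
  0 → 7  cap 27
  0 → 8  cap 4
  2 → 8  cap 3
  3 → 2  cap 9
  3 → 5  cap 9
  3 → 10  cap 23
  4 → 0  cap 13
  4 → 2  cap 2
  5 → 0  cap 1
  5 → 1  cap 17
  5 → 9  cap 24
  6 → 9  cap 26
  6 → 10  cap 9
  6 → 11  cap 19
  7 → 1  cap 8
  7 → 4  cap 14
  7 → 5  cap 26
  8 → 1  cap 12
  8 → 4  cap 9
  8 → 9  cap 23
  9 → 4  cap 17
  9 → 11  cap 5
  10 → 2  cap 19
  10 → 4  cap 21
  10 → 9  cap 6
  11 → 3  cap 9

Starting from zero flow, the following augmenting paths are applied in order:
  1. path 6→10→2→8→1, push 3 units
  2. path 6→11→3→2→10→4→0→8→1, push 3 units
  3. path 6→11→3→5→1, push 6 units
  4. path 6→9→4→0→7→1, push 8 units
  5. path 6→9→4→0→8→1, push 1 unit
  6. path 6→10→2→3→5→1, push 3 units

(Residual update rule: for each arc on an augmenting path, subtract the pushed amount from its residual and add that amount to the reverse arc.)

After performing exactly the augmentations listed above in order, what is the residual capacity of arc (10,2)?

Residual capacity of (10,2): 16

after path 1 (6→10→2→8→1, push 3): res(10,2)=16
after path 2 (6→11→3→2→10→4→0→8→1, push 3): res(10,2)=19
after path 3 (6→11→3→5→1, push 6): res(10,2)=19
after path 4 (6→9→4→0→7→1, push 8): res(10,2)=19
after path 5 (6→9→4→0→8→1, push 1): res(10,2)=19
after path 6 (6→10→2→3→5→1, push 3): res(10,2)=16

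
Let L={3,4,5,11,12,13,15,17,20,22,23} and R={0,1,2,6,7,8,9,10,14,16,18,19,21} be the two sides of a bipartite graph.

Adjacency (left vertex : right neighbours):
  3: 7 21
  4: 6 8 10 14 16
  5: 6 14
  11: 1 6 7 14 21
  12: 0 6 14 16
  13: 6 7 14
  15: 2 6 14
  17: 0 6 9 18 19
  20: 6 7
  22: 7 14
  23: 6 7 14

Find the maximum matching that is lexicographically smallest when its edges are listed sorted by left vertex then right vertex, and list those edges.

Lex-smallest maximum matching: {(3,21), (4,8), (5,6), (11,1), (12,0), (13,7), (15,2), (17,9), (22,14)}

|M| = 9 (so the lex-smallest maximum matching has 9 edges)
process left vertices in ascending order; for each, take the smallest-labelled available neighbour that still permits 9 edges overall, or leave it unmatched if none does
lex-smallest matching: {3-21, 4-8, 5-6, 11-1, 12-0, 13-7, 15-2, 17-9, 22-14}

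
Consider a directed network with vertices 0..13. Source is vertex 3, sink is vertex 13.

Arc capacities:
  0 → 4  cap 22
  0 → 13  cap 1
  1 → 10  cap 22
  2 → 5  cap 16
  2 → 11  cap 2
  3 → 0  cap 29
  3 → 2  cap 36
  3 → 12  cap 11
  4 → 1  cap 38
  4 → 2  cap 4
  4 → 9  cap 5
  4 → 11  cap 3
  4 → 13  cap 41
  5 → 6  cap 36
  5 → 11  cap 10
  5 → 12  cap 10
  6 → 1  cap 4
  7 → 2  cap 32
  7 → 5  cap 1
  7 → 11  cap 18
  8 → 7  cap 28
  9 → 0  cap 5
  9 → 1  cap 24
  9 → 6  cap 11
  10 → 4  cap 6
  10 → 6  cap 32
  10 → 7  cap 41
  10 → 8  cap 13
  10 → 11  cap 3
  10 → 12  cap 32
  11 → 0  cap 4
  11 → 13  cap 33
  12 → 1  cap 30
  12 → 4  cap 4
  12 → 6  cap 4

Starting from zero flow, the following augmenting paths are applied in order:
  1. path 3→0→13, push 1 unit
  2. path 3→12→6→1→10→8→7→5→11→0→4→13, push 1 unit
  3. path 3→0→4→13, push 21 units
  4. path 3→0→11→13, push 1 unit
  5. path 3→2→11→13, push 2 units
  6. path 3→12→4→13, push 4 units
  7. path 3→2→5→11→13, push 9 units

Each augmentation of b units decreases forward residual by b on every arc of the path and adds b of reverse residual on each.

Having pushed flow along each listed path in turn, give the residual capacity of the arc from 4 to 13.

Residual capacity of (4,13): 15

after path 1 (3→0→13, push 1): res(4,13)=41
after path 2 (3→12→6→1→10→8→7→5→11→0→4→13, push 1): res(4,13)=40
after path 3 (3→0→4→13, push 21): res(4,13)=19
after path 4 (3→0→11→13, push 1): res(4,13)=19
after path 5 (3→2→11→13, push 2): res(4,13)=19
after path 6 (3→12→4→13, push 4): res(4,13)=15
after path 7 (3→2→5→11→13, push 9): res(4,13)=15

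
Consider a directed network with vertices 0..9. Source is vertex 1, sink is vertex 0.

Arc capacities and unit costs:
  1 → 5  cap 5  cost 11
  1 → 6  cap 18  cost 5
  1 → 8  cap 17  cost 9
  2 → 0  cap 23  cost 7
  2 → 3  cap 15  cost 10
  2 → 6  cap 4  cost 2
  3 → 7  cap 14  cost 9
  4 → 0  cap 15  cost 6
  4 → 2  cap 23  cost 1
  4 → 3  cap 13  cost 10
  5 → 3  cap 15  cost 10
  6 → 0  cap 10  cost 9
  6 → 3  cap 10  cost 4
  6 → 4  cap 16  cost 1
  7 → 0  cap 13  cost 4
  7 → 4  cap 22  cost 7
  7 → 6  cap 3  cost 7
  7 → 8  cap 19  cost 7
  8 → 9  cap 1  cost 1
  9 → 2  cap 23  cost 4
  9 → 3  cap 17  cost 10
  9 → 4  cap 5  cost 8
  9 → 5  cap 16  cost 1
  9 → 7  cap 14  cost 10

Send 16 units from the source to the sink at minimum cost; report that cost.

shortest-cost path #1: 1→6→4→0 push 15 @ unit cost 12 (adds 180)
shortest-cost path #2: 1→6→0 push 1 @ unit cost 14 (adds 14)
total cost = 194

Minimum cost for 16 units: 194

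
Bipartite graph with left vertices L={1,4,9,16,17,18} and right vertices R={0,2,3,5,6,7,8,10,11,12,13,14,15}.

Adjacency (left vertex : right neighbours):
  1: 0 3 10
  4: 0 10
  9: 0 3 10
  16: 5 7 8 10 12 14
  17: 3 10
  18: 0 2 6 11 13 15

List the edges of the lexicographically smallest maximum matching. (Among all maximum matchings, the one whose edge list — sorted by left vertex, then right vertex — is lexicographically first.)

Lex-smallest maximum matching: {(1,0), (4,10), (9,3), (16,5), (18,2)}

|M| = 5 (so the lex-smallest maximum matching has 5 edges)
process left vertices in ascending order; for each, take the smallest-labelled available neighbour that still permits 5 edges overall, or leave it unmatched if none does
lex-smallest matching: {1-0, 4-10, 9-3, 16-5, 18-2}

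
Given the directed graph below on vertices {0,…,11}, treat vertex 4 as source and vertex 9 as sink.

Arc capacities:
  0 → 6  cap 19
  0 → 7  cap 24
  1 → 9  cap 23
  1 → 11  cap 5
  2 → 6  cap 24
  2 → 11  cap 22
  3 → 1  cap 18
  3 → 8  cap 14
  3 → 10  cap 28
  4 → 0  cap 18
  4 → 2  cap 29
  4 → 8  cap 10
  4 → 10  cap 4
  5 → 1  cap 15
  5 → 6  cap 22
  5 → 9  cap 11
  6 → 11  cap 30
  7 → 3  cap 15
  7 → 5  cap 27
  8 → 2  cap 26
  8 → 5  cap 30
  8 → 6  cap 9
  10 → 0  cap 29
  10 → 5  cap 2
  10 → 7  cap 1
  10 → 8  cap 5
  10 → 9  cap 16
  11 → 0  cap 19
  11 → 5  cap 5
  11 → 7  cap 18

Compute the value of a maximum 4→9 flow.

augment #1: 4→10→9 bottleneck 4, total now 4
augment #2: 4→8→5→9 bottleneck 10, total now 14
augment #3: 4→0→7→5→9 bottleneck 1, total now 15
augment #4: 4→0→7→3→1→9 bottleneck 15, total now 30
augment #5: 4→0→7→5→1→9 bottleneck 2, total now 32
augment #6: 4→2→11→5→1→9 bottleneck 5, total now 37
augment #7: 4→2→11→7→5→1→9 bottleneck 1, total now 38
augment #8: 4→2→11→7→5→1→3→10→9 bottleneck 7, total now 45

Maximum flow value: 45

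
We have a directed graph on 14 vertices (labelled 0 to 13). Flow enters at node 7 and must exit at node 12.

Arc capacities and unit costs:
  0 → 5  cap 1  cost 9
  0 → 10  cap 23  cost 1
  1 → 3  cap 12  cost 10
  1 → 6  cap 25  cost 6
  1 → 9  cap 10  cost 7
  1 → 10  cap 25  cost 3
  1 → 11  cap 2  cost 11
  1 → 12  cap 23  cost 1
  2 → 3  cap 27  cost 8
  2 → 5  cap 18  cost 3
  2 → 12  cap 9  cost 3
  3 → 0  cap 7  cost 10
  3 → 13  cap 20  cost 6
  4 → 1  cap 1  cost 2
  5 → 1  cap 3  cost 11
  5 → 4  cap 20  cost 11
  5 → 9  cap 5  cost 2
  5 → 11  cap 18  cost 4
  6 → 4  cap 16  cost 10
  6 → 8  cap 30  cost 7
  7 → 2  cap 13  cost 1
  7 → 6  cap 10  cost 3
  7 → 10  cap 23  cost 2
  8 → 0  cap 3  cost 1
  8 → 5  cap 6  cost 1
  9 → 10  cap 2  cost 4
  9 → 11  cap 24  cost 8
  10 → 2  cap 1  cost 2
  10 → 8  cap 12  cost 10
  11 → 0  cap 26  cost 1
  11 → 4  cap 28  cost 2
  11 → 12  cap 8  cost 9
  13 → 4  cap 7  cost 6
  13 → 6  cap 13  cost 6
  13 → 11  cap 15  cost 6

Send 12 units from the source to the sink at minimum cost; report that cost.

shortest-cost path #1: 7→2→12 push 9 @ unit cost 4 (adds 36)
shortest-cost path #2: 7→2→5→11→4→1→12 push 1 @ unit cost 13 (adds 13)
shortest-cost path #3: 7→2→5→1→12 push 2 @ unit cost 16 (adds 32)
total cost = 81

Minimum cost for 12 units: 81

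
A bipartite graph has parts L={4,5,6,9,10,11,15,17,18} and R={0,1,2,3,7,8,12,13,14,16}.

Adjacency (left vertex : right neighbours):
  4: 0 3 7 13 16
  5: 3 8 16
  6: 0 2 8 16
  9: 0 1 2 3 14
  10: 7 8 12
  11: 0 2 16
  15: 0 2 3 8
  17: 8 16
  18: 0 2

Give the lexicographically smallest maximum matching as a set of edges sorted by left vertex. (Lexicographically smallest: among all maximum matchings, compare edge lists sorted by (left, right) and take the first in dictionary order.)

|M| = 8 (so the lex-smallest maximum matching has 8 edges)
process left vertices in ascending order; for each, take the smallest-labelled available neighbour that still permits 8 edges overall, or leave it unmatched if none does
lex-smallest matching: {4-7, 5-3, 6-0, 9-1, 10-12, 11-2, 15-8, 17-16}

Lex-smallest maximum matching: {(4,7), (5,3), (6,0), (9,1), (10,12), (11,2), (15,8), (17,16)}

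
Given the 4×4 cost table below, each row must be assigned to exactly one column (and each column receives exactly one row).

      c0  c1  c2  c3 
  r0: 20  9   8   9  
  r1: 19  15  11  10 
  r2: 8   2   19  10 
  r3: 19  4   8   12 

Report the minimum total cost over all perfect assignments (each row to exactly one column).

optimal assignment: row0→col2 (cost 8), row1→col3 (cost 10), row2→col0 (cost 8), row3→col1 (cost 4)
total = 8 + 10 + 8 + 4 = 30

Minimum assignment cost: 30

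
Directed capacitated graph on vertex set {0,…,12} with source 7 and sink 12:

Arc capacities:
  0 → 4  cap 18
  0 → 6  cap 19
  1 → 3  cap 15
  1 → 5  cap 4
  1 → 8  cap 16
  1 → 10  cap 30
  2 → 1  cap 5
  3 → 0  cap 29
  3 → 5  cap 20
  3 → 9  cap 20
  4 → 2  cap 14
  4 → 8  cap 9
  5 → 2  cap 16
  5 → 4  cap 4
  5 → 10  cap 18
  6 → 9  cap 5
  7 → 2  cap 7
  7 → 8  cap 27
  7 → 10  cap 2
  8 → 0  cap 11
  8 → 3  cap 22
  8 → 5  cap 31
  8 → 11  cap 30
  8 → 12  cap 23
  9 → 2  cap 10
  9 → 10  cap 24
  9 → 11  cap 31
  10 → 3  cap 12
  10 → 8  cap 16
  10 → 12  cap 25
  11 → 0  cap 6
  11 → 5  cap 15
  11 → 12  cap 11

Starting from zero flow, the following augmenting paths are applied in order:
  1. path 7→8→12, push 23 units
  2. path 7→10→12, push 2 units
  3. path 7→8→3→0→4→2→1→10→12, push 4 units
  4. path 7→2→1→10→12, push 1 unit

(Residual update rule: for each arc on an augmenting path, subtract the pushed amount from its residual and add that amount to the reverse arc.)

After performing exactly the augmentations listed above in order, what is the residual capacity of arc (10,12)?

Residual capacity of (10,12): 18

after path 1 (7→8→12, push 23): res(10,12)=25
after path 2 (7→10→12, push 2): res(10,12)=23
after path 3 (7→8→3→0→4→2→1→10→12, push 4): res(10,12)=19
after path 4 (7→2→1→10→12, push 1): res(10,12)=18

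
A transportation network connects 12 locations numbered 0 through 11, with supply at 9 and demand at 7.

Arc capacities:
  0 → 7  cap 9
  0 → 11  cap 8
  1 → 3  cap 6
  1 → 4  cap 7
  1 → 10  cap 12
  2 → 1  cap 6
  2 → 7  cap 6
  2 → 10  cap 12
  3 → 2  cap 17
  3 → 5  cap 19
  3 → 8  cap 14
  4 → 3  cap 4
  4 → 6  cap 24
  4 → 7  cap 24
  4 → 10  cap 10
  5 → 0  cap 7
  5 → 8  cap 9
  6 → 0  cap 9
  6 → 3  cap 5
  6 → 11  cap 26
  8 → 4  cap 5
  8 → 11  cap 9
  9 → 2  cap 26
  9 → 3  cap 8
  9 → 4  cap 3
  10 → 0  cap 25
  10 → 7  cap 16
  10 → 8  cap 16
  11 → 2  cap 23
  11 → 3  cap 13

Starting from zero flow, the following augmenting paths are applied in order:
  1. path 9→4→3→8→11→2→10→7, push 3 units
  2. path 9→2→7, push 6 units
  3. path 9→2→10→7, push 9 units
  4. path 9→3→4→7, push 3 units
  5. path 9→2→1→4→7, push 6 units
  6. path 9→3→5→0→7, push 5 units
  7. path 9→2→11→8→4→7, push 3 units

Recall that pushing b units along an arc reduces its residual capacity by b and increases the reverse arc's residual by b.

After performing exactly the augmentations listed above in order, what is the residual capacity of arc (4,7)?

Residual capacity of (4,7): 12

after path 1 (9→4→3→8→11→2→10→7, push 3): res(4,7)=24
after path 2 (9→2→7, push 6): res(4,7)=24
after path 3 (9→2→10→7, push 9): res(4,7)=24
after path 4 (9→3→4→7, push 3): res(4,7)=21
after path 5 (9→2→1→4→7, push 6): res(4,7)=15
after path 6 (9→3→5→0→7, push 5): res(4,7)=15
after path 7 (9→2→11→8→4→7, push 3): res(4,7)=12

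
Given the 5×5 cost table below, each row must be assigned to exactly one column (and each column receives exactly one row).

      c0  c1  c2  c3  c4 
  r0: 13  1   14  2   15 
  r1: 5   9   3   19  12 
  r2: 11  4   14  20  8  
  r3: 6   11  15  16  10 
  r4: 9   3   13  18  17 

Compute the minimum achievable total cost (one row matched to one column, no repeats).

Minimum assignment cost: 22

optimal assignment: row0→col3 (cost 2), row1→col2 (cost 3), row2→col4 (cost 8), row3→col0 (cost 6), row4→col1 (cost 3)
total = 2 + 3 + 8 + 6 + 3 = 22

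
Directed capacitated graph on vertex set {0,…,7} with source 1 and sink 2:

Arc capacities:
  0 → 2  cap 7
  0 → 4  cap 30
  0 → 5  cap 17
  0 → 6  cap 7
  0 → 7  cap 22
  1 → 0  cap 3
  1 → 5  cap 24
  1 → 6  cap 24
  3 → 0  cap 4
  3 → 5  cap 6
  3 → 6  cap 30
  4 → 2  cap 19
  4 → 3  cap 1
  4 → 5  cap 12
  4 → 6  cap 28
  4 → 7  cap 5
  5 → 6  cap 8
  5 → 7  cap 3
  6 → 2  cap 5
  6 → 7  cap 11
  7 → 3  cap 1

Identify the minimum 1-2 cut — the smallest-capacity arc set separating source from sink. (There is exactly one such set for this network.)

augment #1: 1→0→2 push 3
augment #2: 1→6→2 push 5
augment #3: 1→5→7→3→0→2 push 1
max flow = 9; residual-reachable set from 1 gives S-side
cut edges (S→T): {(1,0), (6,2), (7,3)} total cap 9

Min-cut arcs: {(1,0), (6,2), (7,3)} (total capacity 9)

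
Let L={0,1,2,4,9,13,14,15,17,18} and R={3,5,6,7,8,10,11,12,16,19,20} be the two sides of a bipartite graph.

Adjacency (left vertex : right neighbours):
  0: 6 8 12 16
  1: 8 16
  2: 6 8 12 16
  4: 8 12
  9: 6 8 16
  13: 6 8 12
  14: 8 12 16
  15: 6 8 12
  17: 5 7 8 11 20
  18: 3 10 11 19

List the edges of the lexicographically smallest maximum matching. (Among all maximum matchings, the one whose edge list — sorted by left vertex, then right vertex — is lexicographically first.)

|M| = 6 (so the lex-smallest maximum matching has 6 edges)
process left vertices in ascending order; for each, take the smallest-labelled available neighbour that still permits 6 edges overall, or leave it unmatched if none does
lex-smallest matching: {0-6, 1-8, 2-12, 9-16, 17-5, 18-3}

Lex-smallest maximum matching: {(0,6), (1,8), (2,12), (9,16), (17,5), (18,3)}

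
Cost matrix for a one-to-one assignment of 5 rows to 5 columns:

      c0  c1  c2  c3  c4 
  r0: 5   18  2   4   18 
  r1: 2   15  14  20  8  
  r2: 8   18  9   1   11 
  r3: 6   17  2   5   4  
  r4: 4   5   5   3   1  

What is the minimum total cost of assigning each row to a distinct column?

optimal assignment: row0→col2 (cost 2), row1→col0 (cost 2), row2→col3 (cost 1), row3→col4 (cost 4), row4→col1 (cost 5)
total = 2 + 2 + 1 + 4 + 5 = 14

Minimum assignment cost: 14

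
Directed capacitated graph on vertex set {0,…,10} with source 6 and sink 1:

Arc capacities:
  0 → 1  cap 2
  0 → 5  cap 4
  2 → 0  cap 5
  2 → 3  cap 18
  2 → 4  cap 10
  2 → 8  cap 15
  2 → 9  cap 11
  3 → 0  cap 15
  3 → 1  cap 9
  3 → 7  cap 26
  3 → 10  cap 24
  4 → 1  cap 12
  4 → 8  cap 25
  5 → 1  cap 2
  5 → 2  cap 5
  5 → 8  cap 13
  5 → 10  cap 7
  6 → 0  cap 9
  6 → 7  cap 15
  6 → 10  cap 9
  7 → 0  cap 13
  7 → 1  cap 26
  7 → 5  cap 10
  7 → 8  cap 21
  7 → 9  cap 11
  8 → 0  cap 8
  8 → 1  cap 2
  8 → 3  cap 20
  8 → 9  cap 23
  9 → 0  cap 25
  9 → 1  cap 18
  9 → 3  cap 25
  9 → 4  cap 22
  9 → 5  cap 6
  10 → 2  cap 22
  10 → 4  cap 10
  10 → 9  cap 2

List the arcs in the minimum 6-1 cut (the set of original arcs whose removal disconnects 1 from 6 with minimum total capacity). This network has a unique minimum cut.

augment #1: 6→0→1 push 2
augment #2: 6→7→1 push 15
augment #3: 6→0→5→1 push 2
augment #4: 6→10→4→1 push 9
augment #5: 6→0→5→8→1 push 2
max flow = 30; residual-reachable set from 6 gives S-side
cut edges (S→T): {(0,1), (0,5), (6,7), (6,10)} total cap 30

Min-cut arcs: {(0,1), (0,5), (6,7), (6,10)} (total capacity 30)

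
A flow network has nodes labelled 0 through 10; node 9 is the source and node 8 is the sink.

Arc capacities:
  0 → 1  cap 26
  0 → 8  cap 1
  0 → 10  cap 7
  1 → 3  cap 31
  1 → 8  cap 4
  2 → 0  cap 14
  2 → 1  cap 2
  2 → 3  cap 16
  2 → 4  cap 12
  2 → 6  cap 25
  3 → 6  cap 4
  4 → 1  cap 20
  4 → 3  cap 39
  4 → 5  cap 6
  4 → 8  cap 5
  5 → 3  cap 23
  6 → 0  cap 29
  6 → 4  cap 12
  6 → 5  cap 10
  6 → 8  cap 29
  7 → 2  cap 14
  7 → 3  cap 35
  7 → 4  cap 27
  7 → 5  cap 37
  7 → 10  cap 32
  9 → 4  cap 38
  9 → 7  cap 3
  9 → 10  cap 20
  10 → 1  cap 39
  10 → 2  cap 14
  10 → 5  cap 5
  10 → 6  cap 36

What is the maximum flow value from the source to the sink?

augment #1: 9→4→8 bottleneck 5, total now 5
augment #2: 9→4→1→8 bottleneck 4, total now 9
augment #3: 9→10→6→8 bottleneck 20, total now 29
augment #4: 9→4→3→6→8 bottleneck 4, total now 33
augment #5: 9→7→2→0→8 bottleneck 1, total now 34
augment #6: 9→7→2→6→8 bottleneck 2, total now 36

Maximum flow value: 36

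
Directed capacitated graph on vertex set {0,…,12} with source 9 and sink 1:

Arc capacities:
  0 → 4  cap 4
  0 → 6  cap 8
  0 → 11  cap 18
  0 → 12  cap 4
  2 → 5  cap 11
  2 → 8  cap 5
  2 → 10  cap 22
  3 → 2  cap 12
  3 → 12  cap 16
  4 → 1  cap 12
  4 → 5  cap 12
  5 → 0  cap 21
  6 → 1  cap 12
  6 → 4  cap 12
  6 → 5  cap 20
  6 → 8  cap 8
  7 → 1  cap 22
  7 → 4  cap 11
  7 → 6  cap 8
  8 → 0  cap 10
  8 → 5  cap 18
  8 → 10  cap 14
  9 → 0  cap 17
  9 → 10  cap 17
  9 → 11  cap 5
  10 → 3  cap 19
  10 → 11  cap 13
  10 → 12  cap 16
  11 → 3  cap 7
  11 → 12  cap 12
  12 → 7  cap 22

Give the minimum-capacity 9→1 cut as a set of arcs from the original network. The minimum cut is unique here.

Min-cut arcs: {(0,4), (0,6), (12,7)} (total capacity 34)

augment #1: 9→0→4→1 push 4
augment #2: 9→0→6→1 push 8
augment #3: 9→0→12→7→1 push 4
augment #4: 9→10→12→7→1 push 16
augment #5: 9→11→12→7→1 push 2
max flow = 34; residual-reachable set from 9 gives S-side
cut edges (S→T): {(0,4), (0,6), (12,7)} total cap 34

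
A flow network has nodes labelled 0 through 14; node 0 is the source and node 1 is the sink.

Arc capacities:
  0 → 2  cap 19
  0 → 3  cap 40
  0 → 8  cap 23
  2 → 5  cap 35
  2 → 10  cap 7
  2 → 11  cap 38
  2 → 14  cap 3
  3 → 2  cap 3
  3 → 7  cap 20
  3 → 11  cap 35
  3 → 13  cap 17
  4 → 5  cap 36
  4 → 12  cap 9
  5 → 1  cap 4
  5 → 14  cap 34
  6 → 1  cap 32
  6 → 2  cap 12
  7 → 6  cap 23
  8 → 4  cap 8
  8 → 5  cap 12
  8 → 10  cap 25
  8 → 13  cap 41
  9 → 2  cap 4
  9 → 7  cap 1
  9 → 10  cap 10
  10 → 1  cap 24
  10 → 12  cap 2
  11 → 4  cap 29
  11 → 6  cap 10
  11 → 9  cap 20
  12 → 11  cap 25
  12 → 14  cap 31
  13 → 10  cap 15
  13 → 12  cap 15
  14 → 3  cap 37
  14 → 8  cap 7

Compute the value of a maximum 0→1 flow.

augment #1: 0→2→5→1 bottleneck 4, total now 4
augment #2: 0→2→10→1 bottleneck 7, total now 11
augment #3: 0→8→10→1 bottleneck 17, total now 28
augment #4: 0→2→11→6→1 bottleneck 8, total now 36
augment #5: 0→3→7→6→1 bottleneck 20, total now 56
augment #6: 0→3→11→6→1 bottleneck 2, total now 58
augment #7: 0→3→11→9→7→6→1 bottleneck 1, total now 59

Maximum flow value: 59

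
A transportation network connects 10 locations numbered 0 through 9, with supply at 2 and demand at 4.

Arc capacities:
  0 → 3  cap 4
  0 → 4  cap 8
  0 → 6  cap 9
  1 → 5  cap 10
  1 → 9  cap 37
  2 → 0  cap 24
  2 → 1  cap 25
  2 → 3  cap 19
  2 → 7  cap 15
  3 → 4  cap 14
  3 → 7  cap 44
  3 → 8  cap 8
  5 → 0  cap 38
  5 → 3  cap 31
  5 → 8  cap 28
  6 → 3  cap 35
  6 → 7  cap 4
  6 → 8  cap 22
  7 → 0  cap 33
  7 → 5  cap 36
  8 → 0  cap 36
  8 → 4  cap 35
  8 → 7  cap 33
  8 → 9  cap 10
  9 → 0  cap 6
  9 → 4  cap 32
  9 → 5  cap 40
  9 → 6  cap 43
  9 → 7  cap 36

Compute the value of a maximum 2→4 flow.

Maximum flow value: 80

augment #1: 2→0→4 bottleneck 8, total now 8
augment #2: 2→3→4 bottleneck 14, total now 22
augment #3: 2→1→9→4 bottleneck 25, total now 47
augment #4: 2→3→8→4 bottleneck 5, total now 52
augment #5: 2→0→3→8→4 bottleneck 3, total now 55
augment #6: 2→0→6→8→4 bottleneck 9, total now 64
augment #7: 2→7→5→8→4 bottleneck 15, total now 79
augment #8: 2→0→3→7→5→8→4 bottleneck 1, total now 80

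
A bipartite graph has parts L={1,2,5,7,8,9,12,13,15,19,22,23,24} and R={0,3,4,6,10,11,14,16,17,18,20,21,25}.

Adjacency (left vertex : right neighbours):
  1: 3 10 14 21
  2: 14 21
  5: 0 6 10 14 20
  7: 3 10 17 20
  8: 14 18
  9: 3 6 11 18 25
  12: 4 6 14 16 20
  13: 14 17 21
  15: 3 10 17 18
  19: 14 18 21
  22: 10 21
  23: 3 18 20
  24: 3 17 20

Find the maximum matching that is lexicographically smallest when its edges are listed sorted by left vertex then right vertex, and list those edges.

Lex-smallest maximum matching: {(1,3), (2,14), (5,0), (7,10), (8,18), (9,6), (12,4), (13,17), (19,21), (23,20)}

|M| = 10 (so the lex-smallest maximum matching has 10 edges)
process left vertices in ascending order; for each, take the smallest-labelled available neighbour that still permits 10 edges overall, or leave it unmatched if none does
lex-smallest matching: {1-3, 2-14, 5-0, 7-10, 8-18, 9-6, 12-4, 13-17, 19-21, 23-20}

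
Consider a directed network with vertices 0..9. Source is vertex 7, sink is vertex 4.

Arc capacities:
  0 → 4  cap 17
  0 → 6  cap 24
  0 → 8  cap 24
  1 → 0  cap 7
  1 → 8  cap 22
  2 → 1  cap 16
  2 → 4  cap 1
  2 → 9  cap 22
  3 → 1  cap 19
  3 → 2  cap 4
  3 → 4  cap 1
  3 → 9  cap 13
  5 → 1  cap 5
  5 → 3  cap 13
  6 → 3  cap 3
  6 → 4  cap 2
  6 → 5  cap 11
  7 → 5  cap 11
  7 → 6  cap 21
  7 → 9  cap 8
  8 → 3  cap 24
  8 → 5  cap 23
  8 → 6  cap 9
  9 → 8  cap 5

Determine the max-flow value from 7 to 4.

augment #1: 7→6→4 bottleneck 2, total now 2
augment #2: 7→5→3→4 bottleneck 1, total now 3
augment #3: 7→5→1→0→4 bottleneck 5, total now 8
augment #4: 7→5→3→2→4 bottleneck 1, total now 9
augment #5: 7→5→3→1→0→4 bottleneck 2, total now 11

Maximum flow value: 11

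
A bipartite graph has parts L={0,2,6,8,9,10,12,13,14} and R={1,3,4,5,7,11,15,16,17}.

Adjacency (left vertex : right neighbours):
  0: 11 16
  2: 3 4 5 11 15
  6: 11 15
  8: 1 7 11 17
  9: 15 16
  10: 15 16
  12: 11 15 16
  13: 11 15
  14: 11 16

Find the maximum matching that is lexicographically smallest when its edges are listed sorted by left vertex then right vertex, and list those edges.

|M| = 5 (so the lex-smallest maximum matching has 5 edges)
process left vertices in ascending order; for each, take the smallest-labelled available neighbour that still permits 5 edges overall, or leave it unmatched if none does
lex-smallest matching: {0-11, 2-3, 6-15, 8-1, 9-16}

Lex-smallest maximum matching: {(0,11), (2,3), (6,15), (8,1), (9,16)}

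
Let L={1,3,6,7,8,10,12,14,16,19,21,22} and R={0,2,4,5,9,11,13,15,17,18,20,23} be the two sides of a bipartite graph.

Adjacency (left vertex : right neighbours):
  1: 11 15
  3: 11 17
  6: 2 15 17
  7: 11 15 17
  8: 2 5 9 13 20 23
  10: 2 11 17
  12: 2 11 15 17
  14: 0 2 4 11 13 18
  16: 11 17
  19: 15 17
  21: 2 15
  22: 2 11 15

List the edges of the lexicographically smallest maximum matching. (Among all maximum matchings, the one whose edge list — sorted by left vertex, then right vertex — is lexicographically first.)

|M| = 6 (so the lex-smallest maximum matching has 6 edges)
process left vertices in ascending order; for each, take the smallest-labelled available neighbour that still permits 6 edges overall, or leave it unmatched if none does
lex-smallest matching: {1-11, 3-17, 6-2, 7-15, 8-5, 14-0}

Lex-smallest maximum matching: {(1,11), (3,17), (6,2), (7,15), (8,5), (14,0)}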